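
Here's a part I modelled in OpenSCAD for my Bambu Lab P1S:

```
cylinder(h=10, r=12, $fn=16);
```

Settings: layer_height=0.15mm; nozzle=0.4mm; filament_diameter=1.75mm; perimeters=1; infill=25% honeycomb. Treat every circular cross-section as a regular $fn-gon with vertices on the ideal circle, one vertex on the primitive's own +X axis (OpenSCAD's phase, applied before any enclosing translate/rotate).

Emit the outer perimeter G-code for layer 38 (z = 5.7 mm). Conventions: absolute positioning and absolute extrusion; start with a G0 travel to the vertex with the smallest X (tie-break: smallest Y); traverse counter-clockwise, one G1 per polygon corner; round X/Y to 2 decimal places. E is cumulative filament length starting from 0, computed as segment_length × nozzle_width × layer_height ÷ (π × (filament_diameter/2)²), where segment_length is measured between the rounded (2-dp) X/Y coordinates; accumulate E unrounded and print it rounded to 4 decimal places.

G0 X-12.00 Y0.00 Z5.70
G1 X-11.09 Y-4.59 E0.1167
G1 X-8.49 Y-8.49 E0.2336
G1 X-4.59 Y-11.09 E0.3506
G1 X0.00 Y-12.00 E0.4673
G1 X4.59 Y-11.09 E0.5840
G1 X8.49 Y-8.49 E0.7009
G1 X11.09 Y-4.59 E0.8179
G1 X12.00 Y0.00 E0.9346
G1 X11.09 Y4.59 E1.0513
G1 X8.49 Y8.49 E1.1682
G1 X4.59 Y11.09 E1.2852
G1 X0.00 Y12.00 E1.4019
G1 X-4.59 Y11.09 E1.5186
G1 X-8.49 Y8.49 E1.6355
G1 X-11.09 Y4.59 E1.7525
G1 X-12.00 Y0.00 E1.8692

At z = 5.7 mm: the r=12 cylinder contributes a regular 16-gon of circumradius 12. The outline is a single polygon with 16 vertices. Extrusion per mm of travel: 0.4 × 0.15 / (π × 0.875²) = 0.024945. Accumulating E over each segment gives final E = 1.8692.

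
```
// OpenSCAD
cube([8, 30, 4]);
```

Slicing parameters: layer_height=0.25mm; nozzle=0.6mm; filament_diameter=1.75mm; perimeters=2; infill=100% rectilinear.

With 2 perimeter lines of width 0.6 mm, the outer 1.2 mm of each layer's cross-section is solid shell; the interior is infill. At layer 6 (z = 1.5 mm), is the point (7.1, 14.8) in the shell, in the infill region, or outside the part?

At z = 1.5 mm: the cube is present — its section is the full 8×30 rectangle. Overall, the cross-section is a single solid region. The nearest boundary edge runs (8.00, 0.00)→(8.00, 30.00); distance from the point to it = 0.90 mm. The point is inside the cross-section, 0.90 mm from the nearest boundary — within the 1.2 mm shell band (2 × 0.6).

shell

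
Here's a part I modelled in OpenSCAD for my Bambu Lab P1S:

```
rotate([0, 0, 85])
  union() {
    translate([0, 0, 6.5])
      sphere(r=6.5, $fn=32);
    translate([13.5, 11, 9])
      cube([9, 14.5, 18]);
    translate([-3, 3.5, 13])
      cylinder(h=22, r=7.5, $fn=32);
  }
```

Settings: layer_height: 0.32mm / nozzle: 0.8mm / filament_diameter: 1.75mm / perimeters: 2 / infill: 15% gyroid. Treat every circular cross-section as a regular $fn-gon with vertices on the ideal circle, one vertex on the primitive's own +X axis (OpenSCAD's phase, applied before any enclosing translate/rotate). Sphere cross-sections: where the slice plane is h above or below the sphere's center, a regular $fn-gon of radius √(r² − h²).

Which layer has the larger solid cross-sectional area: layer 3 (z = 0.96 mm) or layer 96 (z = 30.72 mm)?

Layer 3 (z = 0.96): the sphere: section is a regular 32-gon, circumradius = √(r²−h²) = √(6.5²−5.54²) = 3.400 (area = (32/2)·3.400²·sin(360°/32) = 36.08 mm²); the cube at (13.5, 11) does not reach this height (z outside [9, 27]); the cylinder at (-3, 3.5) is absent (z outside [13, 35]); Taking the union: only the r=6.5 sphere is present, so the union is just that shape — area = 36.08 mm²; (whole slice rotated 85° about Z — lengths, areas and connectivity unchanged). So its area = 36.08 mm². Layer 96 (z = 30.72): the sphere is not intersected at this z (|z−center|=24.220 > r=6.5); the cube at (13.5, 11) does not reach this height (z outside [9, 27]); the r=7.5 cylinder at (-3, 3.5) contributes a regular 32-gon of circumradius 7.5 (area = (32/2)·7.500²·sin(360°/32) = 175.58 mm²); Combining (union): only the r=7.5 cylinder at (-3, 3.5) is present, so the union is just that shape — area = 175.58 mm²; (whole slice rotated 85° about Z — lengths, areas and connectivity unchanged). So its area = 175.58 mm². Layer 96 is larger (175.58 vs 36.08 mm²).

layer 96 (z = 30.72 mm)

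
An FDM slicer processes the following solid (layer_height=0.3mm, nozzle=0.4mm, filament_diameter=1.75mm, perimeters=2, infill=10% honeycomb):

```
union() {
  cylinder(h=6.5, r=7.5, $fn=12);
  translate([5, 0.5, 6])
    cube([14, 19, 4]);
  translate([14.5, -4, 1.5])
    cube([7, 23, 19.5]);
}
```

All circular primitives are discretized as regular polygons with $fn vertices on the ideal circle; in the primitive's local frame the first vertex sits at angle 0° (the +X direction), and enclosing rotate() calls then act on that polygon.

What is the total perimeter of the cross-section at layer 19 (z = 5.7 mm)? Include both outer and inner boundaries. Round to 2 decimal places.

At z = 5.7 mm: the r=7.5 cylinder gives a regular 12-gon of circumradius 7.5 (constant along its height) (perimeter = 2·12·7.500·sin(180°/12) = 46.59 mm); the cube at (5, 0.5) does not reach this height (z outside [6, 10]); the cube at (14.5, -4) (footprint 7×23) is included at this height (perimeter 60.00 mm); Combining (union): the 2 present regions are separate (no shared area or edge), so areas and boundary lengths simply add and each stays a separate island — boundary = 106.59 mm. Overall, the cross-section has 2 separate islands. Total boundary length (outer) = 106.59 mm.

106.59 mm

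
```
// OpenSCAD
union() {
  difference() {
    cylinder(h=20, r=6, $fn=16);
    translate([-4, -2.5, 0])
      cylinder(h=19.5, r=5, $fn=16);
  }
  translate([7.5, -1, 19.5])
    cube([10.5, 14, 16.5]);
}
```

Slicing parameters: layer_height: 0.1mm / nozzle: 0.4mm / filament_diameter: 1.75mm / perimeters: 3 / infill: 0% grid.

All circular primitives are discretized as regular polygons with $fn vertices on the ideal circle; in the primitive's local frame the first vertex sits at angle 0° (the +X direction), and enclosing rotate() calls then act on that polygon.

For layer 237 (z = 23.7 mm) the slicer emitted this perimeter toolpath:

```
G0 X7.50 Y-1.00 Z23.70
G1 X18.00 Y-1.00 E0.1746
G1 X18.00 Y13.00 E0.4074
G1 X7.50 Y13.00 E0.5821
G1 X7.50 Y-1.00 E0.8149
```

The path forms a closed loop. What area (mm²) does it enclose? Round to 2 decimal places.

147.00 mm²

Apply the shoelace formula to the sequence of (X, Y) vertices; enclosed area = 147.00 mm².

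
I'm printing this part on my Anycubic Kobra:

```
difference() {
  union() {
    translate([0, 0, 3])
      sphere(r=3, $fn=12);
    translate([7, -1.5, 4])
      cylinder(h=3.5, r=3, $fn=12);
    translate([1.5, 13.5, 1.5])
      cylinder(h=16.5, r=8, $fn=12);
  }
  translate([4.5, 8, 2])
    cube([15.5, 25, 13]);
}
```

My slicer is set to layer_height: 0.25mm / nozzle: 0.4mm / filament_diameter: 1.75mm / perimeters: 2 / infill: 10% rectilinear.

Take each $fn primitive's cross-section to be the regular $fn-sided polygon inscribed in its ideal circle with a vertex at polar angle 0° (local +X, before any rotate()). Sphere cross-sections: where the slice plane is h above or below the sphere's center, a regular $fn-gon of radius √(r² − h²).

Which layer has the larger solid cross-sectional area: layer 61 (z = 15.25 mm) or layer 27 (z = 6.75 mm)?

Layer 61 (z = 15.25): the sphere is not intersected at this z (|z−center|=12.250 > r=3); the cylinder at (7, -1.5) does not reach this height (z outside [4, 7.5]); the r=8 cylinder at (1.5, 13.5) contributes a regular 12-gon of circumradius 8 (area = (12/2)·8.000²·sin(360°/12) = 192.00 mm²); Combining (union): only the r=8 cylinder at (1.5, 13.5) is present, so the union is just that shape — area = 192.00 mm²; the cube at (4.5, 8) is not intersected at this z (z outside [2, 15]); Taking the first minus the rest: none of the subtracted shapes is present at this height, so the result so far is unchanged — area = 192.00 mm². So its area = 192.00 mm². Layer 27 (z = 6.75): the sphere does not reach this height (|z−center|=3.750 > r=3); the cylinder at (7, -1.5): section is a regular 12-gon, circumradius r=3 (area = (12/2)·3.000²·sin(360°/12) = 27.00 mm²); the r=8 cylinder at (1.5, 13.5) contributes a regular 12-gon of circumradius 8 (area = (12/2)·8.000²·sin(360°/12) = 192.00 mm²); Merging all regions: the 2 present regions are separate (no shared area or edge), so areas and boundary lengths simply add and each stays a separate island — area = 219.00 mm²; the cube at (4.5, 8) is present — its section is the full 15.5×25 rectangle (area 387.50 mm²); Taking the first minus the rest: starting from the result so far (219.00 mm²), the 15.5×25 cube at (4.5, 8) partially overlaps it — only the 47.83 mm² overlap (of its 387.50 mm²) is removed, clipping the outline — area = 171.17 mm². So its area = 171.17 mm². Layer 61 is larger (192.00 vs 171.17 mm²).

layer 61 (z = 15.25 mm)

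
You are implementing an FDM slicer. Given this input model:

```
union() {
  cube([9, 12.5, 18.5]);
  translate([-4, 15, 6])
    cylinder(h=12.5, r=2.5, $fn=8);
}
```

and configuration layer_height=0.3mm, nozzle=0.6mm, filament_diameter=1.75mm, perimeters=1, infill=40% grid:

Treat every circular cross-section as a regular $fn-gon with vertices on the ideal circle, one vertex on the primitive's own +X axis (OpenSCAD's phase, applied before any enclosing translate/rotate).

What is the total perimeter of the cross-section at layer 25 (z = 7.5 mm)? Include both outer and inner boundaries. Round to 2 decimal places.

58.31 mm

At z = 7.5 mm: the cube is present — its section is the full 9×12.5 rectangle (perimeter 43.00 mm); the r=2.5 cylinder at (-4, 15) contributes a regular 8-gon of circumradius 2.5 (perimeter = 2·8·2.500·sin(180°/8) = 15.31 mm); Combining (union): the 2 present regions are separate (no shared area or edge), so areas and boundary lengths simply add and each stays a separate island — boundary = 58.31 mm. Overall, the cross-section has 2 separate islands. Total boundary length (outer) = 58.31 mm.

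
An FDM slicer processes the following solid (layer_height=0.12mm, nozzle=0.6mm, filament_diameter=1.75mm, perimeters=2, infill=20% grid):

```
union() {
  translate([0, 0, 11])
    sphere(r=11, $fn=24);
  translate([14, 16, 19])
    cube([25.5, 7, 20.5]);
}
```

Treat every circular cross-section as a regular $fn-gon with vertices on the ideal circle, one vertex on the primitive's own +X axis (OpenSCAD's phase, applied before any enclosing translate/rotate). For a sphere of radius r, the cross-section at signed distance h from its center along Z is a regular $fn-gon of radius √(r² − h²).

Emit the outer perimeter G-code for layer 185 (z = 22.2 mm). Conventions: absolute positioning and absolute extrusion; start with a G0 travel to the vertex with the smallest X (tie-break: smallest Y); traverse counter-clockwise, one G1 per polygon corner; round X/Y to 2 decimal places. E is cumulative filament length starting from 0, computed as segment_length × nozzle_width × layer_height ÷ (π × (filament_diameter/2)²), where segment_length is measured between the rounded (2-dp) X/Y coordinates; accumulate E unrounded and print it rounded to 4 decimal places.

At z = 22.2 mm: the sphere is absent (|z−center|=11.200 > r=11); the cube at (14, 16) is present — its section is the full 25.5×7 rectangle; Merging all regions: only the 25.5×7 cube at (14, 16) is present, so the union is just that shape — 1 connected region. The outline is a single polygon with 4 vertices. Extrusion per mm of travel: 0.6 × 0.12 / (π × 0.875²) = 0.029934. Accumulating E over each segment gives final E = 1.9457.

G0 X14.00 Y16.00 Z22.20
G1 X39.50 Y16.00 E0.7633
G1 X39.50 Y23.00 E0.9729
G1 X14.00 Y23.00 E1.7362
G1 X14.00 Y16.00 E1.9457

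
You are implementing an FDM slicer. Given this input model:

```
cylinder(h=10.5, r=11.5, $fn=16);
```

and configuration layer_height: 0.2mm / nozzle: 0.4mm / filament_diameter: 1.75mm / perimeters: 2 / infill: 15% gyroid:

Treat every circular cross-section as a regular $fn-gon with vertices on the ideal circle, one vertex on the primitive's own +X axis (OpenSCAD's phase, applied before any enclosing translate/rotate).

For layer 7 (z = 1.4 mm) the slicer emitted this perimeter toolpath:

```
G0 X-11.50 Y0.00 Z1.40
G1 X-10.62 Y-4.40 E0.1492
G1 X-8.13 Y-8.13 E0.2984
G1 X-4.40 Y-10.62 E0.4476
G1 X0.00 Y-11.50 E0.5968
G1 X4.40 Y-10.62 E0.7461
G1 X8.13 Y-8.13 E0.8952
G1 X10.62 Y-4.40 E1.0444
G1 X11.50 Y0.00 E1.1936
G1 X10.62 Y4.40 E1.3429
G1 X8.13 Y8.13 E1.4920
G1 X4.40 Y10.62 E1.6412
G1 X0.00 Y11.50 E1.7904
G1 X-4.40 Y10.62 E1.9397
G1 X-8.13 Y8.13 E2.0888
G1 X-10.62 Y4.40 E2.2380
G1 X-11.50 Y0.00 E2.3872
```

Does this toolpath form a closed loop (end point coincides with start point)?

Start point (G0): (-11.50, 0.00). End point (last G1): the path returns to the start — closed.

yes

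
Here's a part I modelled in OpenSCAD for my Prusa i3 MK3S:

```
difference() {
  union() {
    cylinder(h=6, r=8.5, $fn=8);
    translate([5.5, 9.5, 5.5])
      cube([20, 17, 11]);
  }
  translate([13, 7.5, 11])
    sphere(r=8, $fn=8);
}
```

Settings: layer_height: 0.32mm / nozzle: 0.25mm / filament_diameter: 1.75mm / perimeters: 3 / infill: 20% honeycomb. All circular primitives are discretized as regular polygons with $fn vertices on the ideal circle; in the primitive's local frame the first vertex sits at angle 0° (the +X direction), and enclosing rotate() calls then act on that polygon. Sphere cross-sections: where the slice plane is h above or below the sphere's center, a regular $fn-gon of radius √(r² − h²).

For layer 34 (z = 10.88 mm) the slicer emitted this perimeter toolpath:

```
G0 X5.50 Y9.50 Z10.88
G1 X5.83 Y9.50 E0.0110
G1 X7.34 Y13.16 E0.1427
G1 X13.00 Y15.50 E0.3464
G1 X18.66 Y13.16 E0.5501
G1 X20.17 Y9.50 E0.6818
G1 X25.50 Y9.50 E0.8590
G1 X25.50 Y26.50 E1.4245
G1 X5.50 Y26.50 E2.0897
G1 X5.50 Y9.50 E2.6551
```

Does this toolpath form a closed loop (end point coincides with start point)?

yes

Start point (G0): (5.50, 9.50). End point (last G1): the path returns to the start — closed.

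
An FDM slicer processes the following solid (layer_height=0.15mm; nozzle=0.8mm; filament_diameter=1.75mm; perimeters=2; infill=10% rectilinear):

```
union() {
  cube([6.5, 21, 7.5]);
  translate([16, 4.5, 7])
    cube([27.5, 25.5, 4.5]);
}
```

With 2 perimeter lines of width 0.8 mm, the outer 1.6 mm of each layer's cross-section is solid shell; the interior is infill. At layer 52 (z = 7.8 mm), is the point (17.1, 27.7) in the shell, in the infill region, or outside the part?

At z = 7.8 mm: the cube is absent (z outside [0, 7.5]); the cube at (16, 4.5) (footprint 27.5×25.5) is included at this height; Taking the union: only the 27.5×25.5 cube at (16, 4.5) is present, so the union is just that shape — 1 connected region. Overall, the cross-section is a single solid region. The nearest boundary edge runs (16.00, 30.00)→(16.00, 4.50); distance from the point to it = 1.10 mm. The point is inside the cross-section, 1.10 mm from the nearest boundary — within the 1.6 mm shell band (2 × 0.8).

shell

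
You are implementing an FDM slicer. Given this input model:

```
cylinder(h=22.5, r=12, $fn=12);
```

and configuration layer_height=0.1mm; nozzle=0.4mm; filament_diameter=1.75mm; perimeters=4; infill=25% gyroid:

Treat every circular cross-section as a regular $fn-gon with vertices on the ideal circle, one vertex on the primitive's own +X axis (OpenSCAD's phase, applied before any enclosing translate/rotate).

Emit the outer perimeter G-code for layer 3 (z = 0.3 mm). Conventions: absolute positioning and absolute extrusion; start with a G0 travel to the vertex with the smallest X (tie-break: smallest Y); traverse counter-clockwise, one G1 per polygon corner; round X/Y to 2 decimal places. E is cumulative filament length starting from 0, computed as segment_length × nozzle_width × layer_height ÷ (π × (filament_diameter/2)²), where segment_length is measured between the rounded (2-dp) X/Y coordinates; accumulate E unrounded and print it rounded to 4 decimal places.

G0 X-12.00 Y0.00 Z0.30
G1 X-10.39 Y-6.00 E0.1033
G1 X-6.00 Y-10.39 E0.2066
G1 X0.00 Y-12.00 E0.3099
G1 X6.00 Y-10.39 E0.4132
G1 X10.39 Y-6.00 E0.5164
G1 X12.00 Y0.00 E0.6197
G1 X10.39 Y6.00 E0.7230
G1 X6.00 Y10.39 E0.8263
G1 X0.00 Y12.00 E0.9296
G1 X-6.00 Y10.39 E1.0329
G1 X-10.39 Y6.00 E1.1362
G1 X-12.00 Y0.00 E1.2395

At z = 0.3 mm: the r=12 cylinder gives a regular 12-gon of circumradius 12 (constant along its height). The outline is a single polygon with 12 vertices. Extrusion per mm of travel: 0.4 × 0.1 / (π × 0.875²) = 0.016630. Accumulating E over each segment gives final E = 1.2395.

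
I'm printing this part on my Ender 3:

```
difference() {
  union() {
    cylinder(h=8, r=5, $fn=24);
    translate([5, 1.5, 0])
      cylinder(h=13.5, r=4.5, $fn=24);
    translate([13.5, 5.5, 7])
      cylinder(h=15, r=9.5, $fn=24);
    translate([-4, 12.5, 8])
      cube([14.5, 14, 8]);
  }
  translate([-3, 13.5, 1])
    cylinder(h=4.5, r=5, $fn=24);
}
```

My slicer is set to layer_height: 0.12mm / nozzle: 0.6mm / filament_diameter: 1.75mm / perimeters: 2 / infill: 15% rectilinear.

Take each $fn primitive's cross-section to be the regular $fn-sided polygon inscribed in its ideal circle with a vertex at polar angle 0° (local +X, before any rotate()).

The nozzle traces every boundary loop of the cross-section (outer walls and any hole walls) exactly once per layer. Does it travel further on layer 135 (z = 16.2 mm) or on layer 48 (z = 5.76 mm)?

Layer 135 (z = 16.2): the cylinder is not intersected at this z (z outside [0, 8]); the cylinder at (5, 1.5) is absent (z outside [0, 13.5]); the r=9.5 cylinder at (13.5, 5.5) gives a regular 24-gon of circumradius 9.5 (constant along its height) (perimeter = 2·24·9.500·sin(180°/24) = 59.52 mm); the cube at (-4, 12.5) is absent (z outside [8, 16]); Combining (union): only the r=9.5 cylinder at (13.5, 5.5) is present, so the union is just that shape — boundary = 59.52 mm; the cylinder at (-3, 13.5) is absent (z outside [1, 5.5]); Subtracting the remaining from the first: none of the subtracted shapes is present at this height, so the result so far is unchanged — boundary = 59.52 mm. So its perimeter = 59.52 mm. Layer 48 (z = 5.76): the r=5 cylinder gives a regular 24-gon of circumradius 5 (constant along its height) (perimeter = 2·24·5.000·sin(180°/24) = 31.33 mm); the cylinder at (5, 1.5): section is a regular 24-gon, circumradius r=4.5 (perimeter = 2·24·4.500·sin(180°/24) = 28.19 mm); the cylinder at (13.5, 5.5) is not intersected at this z (z outside [7, 22]); the cube at (-4, 12.5) is not intersected at this z (z outside [8, 16]); Taking the union: the regions partially overlap (shared area 23.34 mm²), so the edge portions inside another operand are dropped and the merged outline is re-measured after clipping — boundary = 40.89 mm; the cylinder at (-3, 13.5) does not reach this height (z outside [1, 5.5]); Subtracting the remaining from the first: none of the subtracted shapes is present at this height, so the result so far is unchanged — boundary = 40.89 mm. So its perimeter = 40.89 mm. Layer 135 is larger (59.52 vs 40.89 mm).

layer 135 (z = 16.2 mm)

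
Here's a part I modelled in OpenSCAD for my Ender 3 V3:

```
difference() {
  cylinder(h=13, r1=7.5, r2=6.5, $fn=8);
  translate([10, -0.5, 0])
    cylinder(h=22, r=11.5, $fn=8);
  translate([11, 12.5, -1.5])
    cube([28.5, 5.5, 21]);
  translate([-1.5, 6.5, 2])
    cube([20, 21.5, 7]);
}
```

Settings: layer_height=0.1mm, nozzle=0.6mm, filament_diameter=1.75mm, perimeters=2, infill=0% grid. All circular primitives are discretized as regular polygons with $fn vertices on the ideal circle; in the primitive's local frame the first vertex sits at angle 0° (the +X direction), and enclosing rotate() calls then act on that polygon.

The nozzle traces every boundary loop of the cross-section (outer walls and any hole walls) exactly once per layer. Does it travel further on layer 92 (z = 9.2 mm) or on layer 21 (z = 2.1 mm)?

Layer 92 (z = 9.2): the cone (r1=7.5→r2=6.5) has section circumradius 6.792 here — a regular 8-gon (perimeter = 2·8·6.792·sin(180°/8) = 41.59 mm); the r=11.5 cylinder at (10, -0.5) contributes a regular 8-gon of circumradius 11.5 (perimeter = 2·8·11.500·sin(180°/8) = 70.41 mm); the 28.5×5.5 cube at (11, 12.5) contributes its full rectangle (perimeter 68.00 mm); the cube at (-1.5, 6.5) does not reach this height (z outside [2, 9]); After the difference (first − rest): starting from the cone, the r=11.5 cylinder at (10, -0.5) partially overlaps it — only the 67.03 mm² overlap (of its 374.06 mm²) is removed, clipping the outline; the 28.5×5.5 cube at (11, 12.5) misses the remaining region (no effect) — boundary = 36.92 mm. So its perimeter = 36.92 mm. Layer 21 (z = 2.1): the cone contributes a regular 8-gon of circumradius 7.338 (interpolated between r1=7.5 and r2=6.5 at t=0.162) (perimeter = 2·8·7.338·sin(180°/8) = 44.93 mm); the cylinder at (10, -0.5): section is a regular 8-gon, circumradius r=11.5 (perimeter = 2·8·11.500·sin(180°/8) = 70.41 mm); the cube at (11, 12.5) (footprint 28.5×5.5) is included at this height (perimeter 68.00 mm); the cube at (-1.5, 6.5) is present — its section is the full 20×21.5 rectangle (perimeter 83.00 mm); After the difference (first − rest): starting from the cone, the r=11.5 cylinder at (10, -0.5) partially overlaps it — only the 76.62 mm² overlap (of its 374.06 mm²) is removed, clipping the outline; the 28.5×5.5 cube at (11, 12.5) misses the remaining region (no effect); the 20×21.5 cube at (-1.5, 6.5) partially overlaps it — only the 1.57 mm² overlap (of its 430.00 mm²) is removed, clipping the outline — boundary = 39.66 mm. So its perimeter = 39.66 mm. Layer 21 is larger (39.66 vs 36.92 mm).

layer 21 (z = 2.1 mm)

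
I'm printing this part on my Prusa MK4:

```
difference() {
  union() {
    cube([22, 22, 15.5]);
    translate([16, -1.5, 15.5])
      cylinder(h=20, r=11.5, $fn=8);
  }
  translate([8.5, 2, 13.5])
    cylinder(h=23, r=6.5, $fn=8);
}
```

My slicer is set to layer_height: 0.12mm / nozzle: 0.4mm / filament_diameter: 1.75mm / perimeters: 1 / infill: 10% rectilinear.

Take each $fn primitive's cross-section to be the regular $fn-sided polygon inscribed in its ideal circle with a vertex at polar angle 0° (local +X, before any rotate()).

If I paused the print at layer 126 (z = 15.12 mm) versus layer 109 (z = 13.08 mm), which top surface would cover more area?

Layer 126 (z = 15.12): the cube is present — its section is the full 22×22 rectangle (area 484.00 mm²); the cylinder at (16, -1.5) does not reach this height (z outside [15.5, 35.5]); Combining (union): only the 22×22 cube is present, so the union is just that shape — area = 484.00 mm²; the r=6.5 cylinder at (8.5, 2) contributes a regular 8-gon of circumradius 6.5 (area = (8/2)·6.500²·sin(360°/8) = 119.50 mm²); Taking the first minus the rest: starting from that combined region (484.00 mm²), the r=6.5 cylinder at (8.5, 2) partially overlaps it — only the 84.09 mm² overlap (of its 119.50 mm²) is removed, clipping the outline — area = 399.91 mm². So its area = 399.91 mm². Layer 109 (z = 13.08): the 22×22 cube contributes its full rectangle (area 484.00 mm²); the cylinder at (16, -1.5) is not intersected at this z (z outside [15.5, 35.5]); Merging all regions: only the 22×22 cube is present, so the union is just that shape — area = 484.00 mm²; the cylinder at (8.5, 2) is not intersected at this z (z outside [13.5, 36.5]); Subtracting the remaining from the first: none of the subtracted shapes is present at this height, so that combined region is unchanged — area = 484.00 mm². So its area = 484.00 mm². Layer 109 is larger (484.00 vs 399.91 mm²).

layer 109 (z = 13.08 mm)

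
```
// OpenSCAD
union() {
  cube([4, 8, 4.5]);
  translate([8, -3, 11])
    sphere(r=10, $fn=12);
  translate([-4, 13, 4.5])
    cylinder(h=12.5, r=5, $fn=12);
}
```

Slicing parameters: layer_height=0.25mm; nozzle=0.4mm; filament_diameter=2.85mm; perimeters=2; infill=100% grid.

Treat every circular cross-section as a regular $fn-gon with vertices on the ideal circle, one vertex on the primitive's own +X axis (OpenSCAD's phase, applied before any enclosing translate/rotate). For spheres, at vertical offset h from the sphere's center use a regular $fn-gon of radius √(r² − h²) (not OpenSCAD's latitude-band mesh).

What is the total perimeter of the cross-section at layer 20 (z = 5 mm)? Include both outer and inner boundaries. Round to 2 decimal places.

80.75 mm

At z = 5 mm: the cube does not reach this height (z outside [0, 4.5]); the r=10 sphere at (8, -3) contributes a regular 12-gon of circumradius √(10²−6²) = 8.000 (perimeter = 2·12·8.000·sin(180°/12) = 49.69 mm); the cylinder at (-4, 13): section is a regular 12-gon, circumradius r=5 (perimeter = 2·12·5.000·sin(180°/12) = 31.06 mm); Combining (union): the 2 present regions are separate (no shared area or edge), so areas and boundary lengths simply add and each stays a separate island — boundary = 80.75 mm. Overall, the cross-section has 2 separate islands. Total boundary length (outer) = 80.75 mm.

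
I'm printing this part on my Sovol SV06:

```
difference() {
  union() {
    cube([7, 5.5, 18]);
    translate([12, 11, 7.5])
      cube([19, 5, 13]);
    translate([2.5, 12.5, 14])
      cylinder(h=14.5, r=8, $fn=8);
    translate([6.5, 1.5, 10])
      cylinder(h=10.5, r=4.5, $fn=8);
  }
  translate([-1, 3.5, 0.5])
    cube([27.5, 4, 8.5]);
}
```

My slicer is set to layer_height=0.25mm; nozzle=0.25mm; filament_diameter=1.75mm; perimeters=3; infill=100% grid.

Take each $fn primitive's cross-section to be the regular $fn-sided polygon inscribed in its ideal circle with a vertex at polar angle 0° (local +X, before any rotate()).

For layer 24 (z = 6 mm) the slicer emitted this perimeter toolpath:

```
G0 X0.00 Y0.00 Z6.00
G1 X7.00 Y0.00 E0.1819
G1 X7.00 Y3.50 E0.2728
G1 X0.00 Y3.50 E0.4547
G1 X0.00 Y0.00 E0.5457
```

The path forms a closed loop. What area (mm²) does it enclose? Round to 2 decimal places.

Apply the shoelace formula to the sequence of (X, Y) vertices; enclosed area = 24.50 mm².

24.50 mm²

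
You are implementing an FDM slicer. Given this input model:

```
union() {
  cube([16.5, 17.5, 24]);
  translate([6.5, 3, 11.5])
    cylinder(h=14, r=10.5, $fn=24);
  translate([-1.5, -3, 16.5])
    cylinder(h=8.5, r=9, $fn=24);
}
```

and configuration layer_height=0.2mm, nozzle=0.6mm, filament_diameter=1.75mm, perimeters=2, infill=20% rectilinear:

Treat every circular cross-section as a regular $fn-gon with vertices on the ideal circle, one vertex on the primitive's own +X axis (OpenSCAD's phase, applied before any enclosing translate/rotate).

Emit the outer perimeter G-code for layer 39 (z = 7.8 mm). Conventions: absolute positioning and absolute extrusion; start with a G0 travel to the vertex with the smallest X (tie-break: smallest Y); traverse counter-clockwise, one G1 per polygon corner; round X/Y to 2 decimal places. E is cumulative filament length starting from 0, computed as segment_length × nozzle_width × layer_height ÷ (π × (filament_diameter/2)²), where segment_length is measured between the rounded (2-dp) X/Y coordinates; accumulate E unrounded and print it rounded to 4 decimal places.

At z = 7.8 mm: the cube (footprint 16.5×17.5) is included at this height; the cylinder at (6.5, 3) does not reach this height (z outside [11.5, 25.5]); the cylinder at (-1.5, -3) is not intersected at this z (z outside [16.5, 25]); Combining (union): only the 16.5×17.5 cube is present, so the union is just that shape — 1 connected region. The outline is a single polygon with 4 vertices. Extrusion per mm of travel: 0.6 × 0.2 / (π × 0.875²) = 0.049890. Accumulating E over each segment gives final E = 3.3925.

G0 X0.00 Y0.00 Z7.80
G1 X16.50 Y0.00 E0.8232
G1 X16.50 Y17.50 E1.6963
G1 X0.00 Y17.50 E2.5195
G1 X0.00 Y0.00 E3.3925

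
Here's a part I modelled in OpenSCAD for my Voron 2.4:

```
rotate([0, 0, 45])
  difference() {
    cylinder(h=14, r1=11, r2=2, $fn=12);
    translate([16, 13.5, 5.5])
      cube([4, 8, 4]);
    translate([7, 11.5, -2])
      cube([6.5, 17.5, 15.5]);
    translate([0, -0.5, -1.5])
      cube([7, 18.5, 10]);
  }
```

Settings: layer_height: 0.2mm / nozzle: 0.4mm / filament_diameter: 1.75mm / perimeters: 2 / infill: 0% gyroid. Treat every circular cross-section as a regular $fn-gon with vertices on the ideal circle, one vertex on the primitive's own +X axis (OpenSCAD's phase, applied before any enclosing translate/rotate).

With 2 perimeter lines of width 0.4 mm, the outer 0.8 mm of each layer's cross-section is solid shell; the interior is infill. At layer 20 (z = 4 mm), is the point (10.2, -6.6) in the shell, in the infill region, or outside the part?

At z = 4 mm: the cone contributes a regular 12-gon of circumradius 8.429 (interpolated between r1=11 and r2=2 at t=0.286); the cube at (16, 13.5) is absent (z outside [5.5, 9.5]); the cube at (7, 11.5) (footprint 6.5×17.5) is included at this height; the cube at (0, -0.5) is present — its section is the full 7×18.5 rectangle; Subtracting the remaining from the first: starting from the cone, the 6.5×17.5 cube at (7, 11.5) misses the remaining region (no effect); the 7×18.5 cube at (0, -0.5) partially overlaps it — only the 53.09 mm² overlap (of its 129.50 mm²) is removed, clipping the outline — 1 connected region; (whole slice rotated 45° about Z — lengths, areas and connectivity unchanged). Overall, the cross-section is a single solid region. Undo the 45° rotation: the query point maps to (2.546, -11.879) in the un-rotated model frame. The nearest boundary edge runs (4.21, -7.30)→(-0.00, -8.43); distance from the point to it = 3.99 mm. The point is not inside any of the regions above, so it lies outside the cross-section (3.99 mm from the nearest boundary).

outside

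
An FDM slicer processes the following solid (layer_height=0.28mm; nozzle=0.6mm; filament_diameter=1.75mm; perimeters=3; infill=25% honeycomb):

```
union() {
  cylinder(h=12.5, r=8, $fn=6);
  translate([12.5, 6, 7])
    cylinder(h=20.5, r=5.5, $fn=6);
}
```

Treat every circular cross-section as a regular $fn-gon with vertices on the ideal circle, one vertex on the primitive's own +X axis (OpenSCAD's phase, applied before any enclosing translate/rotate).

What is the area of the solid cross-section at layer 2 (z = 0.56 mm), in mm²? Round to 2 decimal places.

166.28 mm²

At z = 0.56 mm: the r=8 cylinder gives a regular 6-gon of circumradius 8 (constant along its height) (area = (6/2)·8.000²·sin(360°/6) = 166.28 mm²); the cylinder at (12.5, 6) is absent (z outside [7, 27.5]); Merging all regions: only the r=8 cylinder is present, so the union is just that shape — area = 166.28 mm². Overall, the cross-section is a single solid region. Net area = 166.28 mm².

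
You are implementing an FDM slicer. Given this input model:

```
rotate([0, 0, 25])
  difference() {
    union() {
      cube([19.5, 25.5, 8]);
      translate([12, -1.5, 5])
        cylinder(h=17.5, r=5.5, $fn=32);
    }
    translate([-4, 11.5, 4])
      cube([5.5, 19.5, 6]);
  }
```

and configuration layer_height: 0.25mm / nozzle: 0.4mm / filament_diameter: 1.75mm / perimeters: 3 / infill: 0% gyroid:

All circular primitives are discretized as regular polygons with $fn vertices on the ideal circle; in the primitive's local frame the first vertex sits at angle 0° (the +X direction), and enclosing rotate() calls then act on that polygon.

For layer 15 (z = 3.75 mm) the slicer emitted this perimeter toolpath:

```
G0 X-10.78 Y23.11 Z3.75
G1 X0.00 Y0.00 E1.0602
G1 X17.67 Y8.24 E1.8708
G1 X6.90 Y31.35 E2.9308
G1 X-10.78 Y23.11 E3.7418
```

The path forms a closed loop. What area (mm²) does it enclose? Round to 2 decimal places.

497.26 mm²

Apply the shoelace formula to the sequence of (X, Y) vertices; enclosed area = 497.26 mm².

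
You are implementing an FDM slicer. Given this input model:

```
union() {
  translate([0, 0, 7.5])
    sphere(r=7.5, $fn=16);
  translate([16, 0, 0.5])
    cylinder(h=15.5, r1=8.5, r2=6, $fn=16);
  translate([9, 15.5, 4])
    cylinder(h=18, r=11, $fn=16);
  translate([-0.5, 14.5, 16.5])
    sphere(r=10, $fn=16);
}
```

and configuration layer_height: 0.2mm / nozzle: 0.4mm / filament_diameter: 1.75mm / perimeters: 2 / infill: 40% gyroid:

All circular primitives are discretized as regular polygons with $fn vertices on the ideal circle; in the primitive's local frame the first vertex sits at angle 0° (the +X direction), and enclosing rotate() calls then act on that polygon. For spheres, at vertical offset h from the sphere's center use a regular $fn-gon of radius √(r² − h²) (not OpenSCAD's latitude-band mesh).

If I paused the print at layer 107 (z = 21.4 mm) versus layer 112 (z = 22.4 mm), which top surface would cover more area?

Layer 107 (z = 21.4): the sphere does not reach this height (|z−center|=13.900 > r=7.5); the cone at (16, 0) is absent (z outside [0.5, 16]); the r=11 cylinder at (9, 15.5) contributes a regular 16-gon of circumradius 11 (area = (16/2)·11.000²·sin(360°/16) = 370.44 mm²); the r=10 sphere at (-0.5, 14.5) contributes a regular 16-gon of circumradius √(10²−4.9²) = 8.717 (area = (16/2)·8.717²·sin(360°/16) = 232.64 mm²); Merging all regions: the regions partially overlap — summed areas 603.08 mm² minus the doubly-counted overlap 117.49 mm² gives 485.59 mm² — area = 485.59 mm². So its area = 485.59 mm². Layer 112 (z = 22.4): the sphere does not reach this height (|z−center|=14.900 > r=7.5); the cone at (16, 0) does not reach this height (z outside [0.5, 16]); the cylinder at (9, 15.5) is absent (z outside [4, 22]); the r=10 sphere at (-0.5, 14.5) slices to a regular 16-gon of circumradius 8.074 (√(r²−h²) with h=5.9 from center) (area = (16/2)·8.074²·sin(360°/16) = 199.58 mm²); Merging all regions: only the r=10 sphere at (-0.5, 14.5) is present, so the union is just that shape — area = 199.58 mm². So its area = 199.58 mm². Layer 107 is larger (485.59 vs 199.58 mm²).

layer 107 (z = 21.4 mm)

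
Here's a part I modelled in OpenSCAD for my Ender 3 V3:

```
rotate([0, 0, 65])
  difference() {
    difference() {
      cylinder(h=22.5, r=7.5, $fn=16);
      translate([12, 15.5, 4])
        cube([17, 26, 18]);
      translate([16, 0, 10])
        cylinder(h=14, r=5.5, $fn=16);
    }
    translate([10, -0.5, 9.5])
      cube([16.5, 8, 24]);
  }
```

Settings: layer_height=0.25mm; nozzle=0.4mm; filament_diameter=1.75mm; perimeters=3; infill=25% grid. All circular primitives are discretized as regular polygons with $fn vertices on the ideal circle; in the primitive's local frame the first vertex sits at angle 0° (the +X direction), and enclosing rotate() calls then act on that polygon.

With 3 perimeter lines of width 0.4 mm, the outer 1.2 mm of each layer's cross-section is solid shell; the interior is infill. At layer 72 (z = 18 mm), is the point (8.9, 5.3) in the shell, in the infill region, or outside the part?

At z = 18 mm: the cylinder: section is a regular 16-gon, circumradius r=7.5; the cube at (12, 15.5) is present — its section is the full 17×26 rectangle; the cylinder at (16, 0): section is a regular 16-gon, circumradius r=5.5; Subtracting the remaining from the first: starting from the r=7.5 cylinder, the 17×26 cube at (12, 15.5) misses the remaining region (no effect); the r=5.5 cylinder at (16, 0) misses the remaining region (no effect) — 1 connected region; the cube at (10, -0.5) (footprint 16.5×8) is included at this height; Subtracting the remaining from the first: starting from the result so far, the 16.5×8 cube at (10, -0.5) misses the remaining region (no effect) — 1 connected region; (whole slice rotated 65° about Z — lengths, areas and connectivity unchanged). Overall, the cross-section is a single solid region. Undo the 65° rotation: the query point maps to (8.565, -5.826) in the un-rotated model frame. The nearest boundary edge runs (6.93, -2.87)→(5.30, -5.30); distance from the point to it = 3.00 mm. The point is not inside any of the regions above, so it lies outside the cross-section (3.00 mm from the nearest boundary).

outside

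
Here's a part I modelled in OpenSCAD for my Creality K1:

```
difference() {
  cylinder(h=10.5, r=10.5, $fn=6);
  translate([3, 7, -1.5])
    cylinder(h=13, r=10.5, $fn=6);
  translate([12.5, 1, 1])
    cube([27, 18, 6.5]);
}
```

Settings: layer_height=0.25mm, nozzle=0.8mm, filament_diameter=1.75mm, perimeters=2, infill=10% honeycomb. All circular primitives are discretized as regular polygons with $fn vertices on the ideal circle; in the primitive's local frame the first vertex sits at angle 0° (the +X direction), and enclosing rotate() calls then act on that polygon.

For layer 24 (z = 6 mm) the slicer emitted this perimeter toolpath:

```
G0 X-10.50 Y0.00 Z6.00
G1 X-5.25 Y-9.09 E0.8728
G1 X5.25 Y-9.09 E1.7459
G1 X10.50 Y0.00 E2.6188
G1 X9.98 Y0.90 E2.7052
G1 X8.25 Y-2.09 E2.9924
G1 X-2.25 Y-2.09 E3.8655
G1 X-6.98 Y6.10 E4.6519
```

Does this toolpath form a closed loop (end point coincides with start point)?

Start point (G0): (-10.50, 0.00). End point (last G1): the path does not return to the start — open.

no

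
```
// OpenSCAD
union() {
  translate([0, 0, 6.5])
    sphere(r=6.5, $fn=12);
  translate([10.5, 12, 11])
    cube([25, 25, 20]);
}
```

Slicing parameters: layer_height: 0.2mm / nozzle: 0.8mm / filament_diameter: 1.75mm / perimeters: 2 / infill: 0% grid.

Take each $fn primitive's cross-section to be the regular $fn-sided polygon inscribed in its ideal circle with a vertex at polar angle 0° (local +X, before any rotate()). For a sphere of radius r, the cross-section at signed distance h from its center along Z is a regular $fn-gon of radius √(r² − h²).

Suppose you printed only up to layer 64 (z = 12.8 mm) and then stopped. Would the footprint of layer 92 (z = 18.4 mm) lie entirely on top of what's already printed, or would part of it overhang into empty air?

entirely on top

Compare the two slices. At z = 12.8: the r=6.5 sphere contributes a regular 12-gon of circumradius √(6.5²−6.3²) = 1.600 (area = (12/2)·1.600²·sin(360°/12) = 7.68 mm²); the cube at (10.5, 12) (footprint 25×25) is included at this height (area 625.00 mm²); Merging all regions: the 2 present regions are separate (no shared area or edge), so areas and boundary lengths simply add and each stays a separate island — area = 632.68 mm². At z = 18.4: the sphere is absent (|z−center|=11.900 > r=6.5); the cube at (10.5, 12) (footprint 25×25) is included at this height (area 625.00 mm²); Combining (union): only the 25×25 cube at (10.5, 12) is present, so the union is just that shape — area = 625.00 mm². Checking containment: the cross-section at z = 18.4 is a subset of the cross-section at z = 12.8.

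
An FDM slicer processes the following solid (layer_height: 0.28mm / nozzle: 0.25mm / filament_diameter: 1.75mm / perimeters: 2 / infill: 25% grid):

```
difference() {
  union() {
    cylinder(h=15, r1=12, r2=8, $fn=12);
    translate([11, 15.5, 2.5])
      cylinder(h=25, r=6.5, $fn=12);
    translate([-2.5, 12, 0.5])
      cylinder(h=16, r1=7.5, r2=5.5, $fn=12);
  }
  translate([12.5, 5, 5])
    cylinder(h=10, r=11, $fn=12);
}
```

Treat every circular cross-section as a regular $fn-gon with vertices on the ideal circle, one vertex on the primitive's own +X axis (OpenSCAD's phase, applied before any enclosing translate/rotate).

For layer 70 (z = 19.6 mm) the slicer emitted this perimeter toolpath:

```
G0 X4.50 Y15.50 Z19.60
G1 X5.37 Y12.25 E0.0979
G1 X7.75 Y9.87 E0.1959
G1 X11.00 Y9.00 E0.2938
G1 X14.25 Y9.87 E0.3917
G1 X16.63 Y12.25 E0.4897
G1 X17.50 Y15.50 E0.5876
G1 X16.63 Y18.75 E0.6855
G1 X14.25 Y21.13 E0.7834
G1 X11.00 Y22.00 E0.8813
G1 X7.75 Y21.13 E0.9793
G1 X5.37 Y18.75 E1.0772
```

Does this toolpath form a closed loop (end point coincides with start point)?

no

Start point (G0): (4.50, 15.50). End point (last G1): the path does not return to the start — open.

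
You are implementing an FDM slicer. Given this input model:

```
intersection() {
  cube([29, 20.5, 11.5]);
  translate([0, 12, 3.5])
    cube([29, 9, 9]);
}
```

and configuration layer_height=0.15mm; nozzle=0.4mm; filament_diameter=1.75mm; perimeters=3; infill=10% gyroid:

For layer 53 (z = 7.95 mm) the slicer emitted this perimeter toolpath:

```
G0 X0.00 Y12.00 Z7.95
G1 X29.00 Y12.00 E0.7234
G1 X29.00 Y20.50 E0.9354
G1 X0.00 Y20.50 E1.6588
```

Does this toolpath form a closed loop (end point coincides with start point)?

no

Start point (G0): (0.00, 12.00). End point (last G1): the path does not return to the start — open.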